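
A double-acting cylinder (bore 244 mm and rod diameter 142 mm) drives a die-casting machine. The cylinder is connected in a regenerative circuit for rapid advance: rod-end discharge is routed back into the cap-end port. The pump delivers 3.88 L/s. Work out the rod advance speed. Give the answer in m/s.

v ≈ 0.245 m/s

In regeneration the rod-end outflow joins the pump flow into the cap end, so the net volume the pump must supply per unit advance equals the rod cross-section area.
Rod cross-section A_rod = π/4 × (142 mm)² = 15840 mm^2
v = Q_pump / A_rod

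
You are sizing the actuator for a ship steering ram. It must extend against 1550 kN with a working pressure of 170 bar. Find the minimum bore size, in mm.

D ≈ 341 mm

Extension force acts on the full piston face: F = P × (π/4)D².
D = √(4F / (πP)) = √(4 × 1550 kN / (π × 170 bar))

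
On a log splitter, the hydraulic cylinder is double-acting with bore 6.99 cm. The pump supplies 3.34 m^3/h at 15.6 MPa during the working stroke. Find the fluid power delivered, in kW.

Hydraulic power = P × Q

W ≈ 14.5 kW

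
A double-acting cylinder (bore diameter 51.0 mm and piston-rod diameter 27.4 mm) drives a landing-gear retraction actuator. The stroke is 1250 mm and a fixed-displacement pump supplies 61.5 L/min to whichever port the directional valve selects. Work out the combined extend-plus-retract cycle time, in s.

Cap-side area A_cap = π/4 × (51.0 mm)² = 2043 mm^2
Rod-side annular area A_ann = π/4 × (51.0² − 27.4²) = 1453 mm^2
t_ext = A_cap·L/Q = 2.491 s
t_ret = A_ann·L/Q = 1.772 s
t_cycle = t_ext + t_ret

t ≈ 4.26 s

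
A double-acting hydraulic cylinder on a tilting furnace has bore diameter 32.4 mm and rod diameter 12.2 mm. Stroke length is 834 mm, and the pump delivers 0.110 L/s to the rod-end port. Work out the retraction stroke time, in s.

Rod-side annular area A_ann = π/4 × (32.4² − 12.2²) = 707.6 mm^2
Swept volume V = A × L; t = V / Q = A·L / Q

t ≈ 5.36 s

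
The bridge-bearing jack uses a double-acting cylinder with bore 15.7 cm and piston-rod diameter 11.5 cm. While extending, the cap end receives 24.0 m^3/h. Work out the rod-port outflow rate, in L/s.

Cap-side area A_cap = π/4 × (15.7 cm)² = 193.6 cm^2
Rod-side annular area A_ann = π/4 × (15.7² − 11.5²) = 89.72 cm^2
Piston speed v = Q_in/A_cap; rod-end outflow Q_out = v × A_ann = Q_in × A_ann/A_cap.

Q_out ≈ 3.09 L/s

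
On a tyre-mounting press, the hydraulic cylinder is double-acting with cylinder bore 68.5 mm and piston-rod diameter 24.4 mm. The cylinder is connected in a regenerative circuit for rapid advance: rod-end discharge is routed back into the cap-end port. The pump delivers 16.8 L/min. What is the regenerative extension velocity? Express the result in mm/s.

v ≈ 599 mm/s

In regeneration the rod-end outflow joins the pump flow into the cap end, so the net volume the pump must supply per unit advance equals the rod cross-section area.
Rod cross-section A_rod = π/4 × (24.4 mm)² = 467.6 mm^2
v = Q_pump / A_rod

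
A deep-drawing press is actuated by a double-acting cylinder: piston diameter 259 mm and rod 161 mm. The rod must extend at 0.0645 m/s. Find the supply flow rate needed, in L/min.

Q ≈ 204 L/min

Cap-side area A_cap = π/4 × (259 mm)² = 52690 mm^2
Q = A × v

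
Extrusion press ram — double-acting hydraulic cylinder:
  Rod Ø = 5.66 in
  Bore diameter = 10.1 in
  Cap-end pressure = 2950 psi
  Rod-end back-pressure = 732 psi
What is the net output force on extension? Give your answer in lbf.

Cap-side area A_cap = π/4 × (10.1 in)² = 80.12 in^2
Rod-side annular area A_ann = π/4 × (10.1² − 5.66²) = 54.96 in^2
Net thrust = P_cap·A_cap − P_rod·A_ann = 2.363e5 lbf − 40230 lbf

F ≈ 1.96e5 lbf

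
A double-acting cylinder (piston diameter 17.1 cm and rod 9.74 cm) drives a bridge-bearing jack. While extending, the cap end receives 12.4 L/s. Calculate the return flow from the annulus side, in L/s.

Cap-side area A_cap = π/4 × (17.1 cm)² = 229.7 cm^2
Rod-side annular area A_ann = π/4 × (17.1² − 9.74²) = 155.1 cm^2
Piston speed v = Q_in/A_cap; rod-end outflow Q_out = v × A_ann = Q_in × A_ann/A_cap.

Q_out ≈ 8.38 L/s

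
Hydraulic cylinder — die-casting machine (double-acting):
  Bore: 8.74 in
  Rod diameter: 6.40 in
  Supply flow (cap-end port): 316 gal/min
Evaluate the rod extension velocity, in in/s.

v ≈ 20.3 in/s

Cap-side area A_cap = π/4 × (8.74 in)² = 59.99 in^2
v = Q / A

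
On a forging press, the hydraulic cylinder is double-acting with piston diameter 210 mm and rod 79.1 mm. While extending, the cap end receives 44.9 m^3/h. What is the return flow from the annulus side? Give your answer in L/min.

Cap-side area A_cap = π/4 × (210 mm)² = 34640 mm^2
Rod-side annular area A_ann = π/4 × (210² − 79.1²) = 29720 mm^2
Piston speed v = Q_in/A_cap; rod-end outflow Q_out = v × A_ann = Q_in × A_ann/A_cap.

Q_out ≈ 642 L/min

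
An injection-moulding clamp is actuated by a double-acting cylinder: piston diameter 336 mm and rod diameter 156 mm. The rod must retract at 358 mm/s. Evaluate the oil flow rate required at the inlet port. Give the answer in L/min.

Q ≈ 1490 L/min

Rod-side annular area A_ann = π/4 × (336² − 156²) = 69550 mm^2
Q = A × v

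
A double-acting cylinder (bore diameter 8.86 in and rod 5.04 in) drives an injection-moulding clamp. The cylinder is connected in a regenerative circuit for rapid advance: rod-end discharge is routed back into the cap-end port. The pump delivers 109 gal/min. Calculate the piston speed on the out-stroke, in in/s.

In regeneration the rod-end outflow joins the pump flow into the cap end, so the net volume the pump must supply per unit advance equals the rod cross-section area.
Rod cross-section A_rod = π/4 × (5.04 in)² = 19.95 in^2
v = Q_pump / A_rod

v ≈ 21.0 in/s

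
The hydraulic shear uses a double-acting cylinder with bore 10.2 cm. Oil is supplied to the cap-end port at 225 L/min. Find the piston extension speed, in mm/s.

Cap-side area A_cap = π/4 × (10.2 cm)² = 81.71 cm^2
v = Q / A

v ≈ 459 mm/s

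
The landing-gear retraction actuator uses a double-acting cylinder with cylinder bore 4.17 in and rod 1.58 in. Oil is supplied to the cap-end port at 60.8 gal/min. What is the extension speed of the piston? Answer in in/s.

v ≈ 17.1 in/s

Cap-side area A_cap = π/4 × (4.17 in)² = 13.66 in^2
v = Q / A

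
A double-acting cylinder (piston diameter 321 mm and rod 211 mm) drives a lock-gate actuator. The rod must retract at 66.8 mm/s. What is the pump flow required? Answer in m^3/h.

Rod-side annular area A_ann = π/4 × (321² − 211²) = 45960 mm^2
Q = A × v

Q ≈ 11.1 m^3/h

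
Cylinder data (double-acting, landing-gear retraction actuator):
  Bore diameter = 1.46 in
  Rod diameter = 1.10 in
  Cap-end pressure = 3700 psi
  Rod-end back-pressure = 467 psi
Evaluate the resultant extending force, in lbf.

F ≈ 5860 lbf

Cap-side area A_cap = π/4 × (1.46 in)² = 1.674 in^2
Rod-side annular area A_ann = π/4 × (1.46² − 1.10²) = 0.7238 in^2
Net thrust = P_cap·A_cap − P_rod·A_ann = 6194 lbf − 338.0 lbf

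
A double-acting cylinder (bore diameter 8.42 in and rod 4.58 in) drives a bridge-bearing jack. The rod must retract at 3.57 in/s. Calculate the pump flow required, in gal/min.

Rod-side annular area A_ann = π/4 × (8.42² − 4.58²) = 39.21 in^2
Q = A × v

Q ≈ 36.4 gal/min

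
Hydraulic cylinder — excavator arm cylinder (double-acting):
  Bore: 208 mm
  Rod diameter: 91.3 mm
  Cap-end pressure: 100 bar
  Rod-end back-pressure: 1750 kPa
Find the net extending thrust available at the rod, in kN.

F ≈ 292 kN

Cap-side area A_cap = π/4 × (208 mm)² = 33980 mm^2
Rod-side annular area A_ann = π/4 × (208² − 91.3²) = 27430 mm^2
Net thrust = P_cap·A_cap − P_rod·A_ann = 339.8 kN − 48.01 kN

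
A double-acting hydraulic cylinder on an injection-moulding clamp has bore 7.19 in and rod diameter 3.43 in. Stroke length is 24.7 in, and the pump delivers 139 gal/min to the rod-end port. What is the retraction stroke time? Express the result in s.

t ≈ 1.45 s

Rod-side annular area A_ann = π/4 × (7.19² − 3.43²) = 31.36 in^2
Swept volume V = A × L; t = V / Q = A·L / Q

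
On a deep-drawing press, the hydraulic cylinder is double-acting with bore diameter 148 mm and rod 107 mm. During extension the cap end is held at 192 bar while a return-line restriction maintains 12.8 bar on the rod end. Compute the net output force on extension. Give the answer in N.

Cap-side area A_cap = π/4 × (148 mm)² = 17200 mm^2
Rod-side annular area A_ann = π/4 × (148² − 107²) = 8211 mm^2
Net thrust = P_cap·A_cap − P_rod·A_ann = 3.303e5 N − 10510 N

F ≈ 3.20e5 N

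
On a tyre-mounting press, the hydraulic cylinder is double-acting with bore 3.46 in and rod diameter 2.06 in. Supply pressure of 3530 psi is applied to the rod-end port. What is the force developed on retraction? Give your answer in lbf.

Rod-side annular area A_ann = π/4 × (3.46² − 2.06²) = 6.070 in^2
On retraction the pressure acts on the annular area (bore minus rod).
F = P × A_ann

F ≈ 21400 lbf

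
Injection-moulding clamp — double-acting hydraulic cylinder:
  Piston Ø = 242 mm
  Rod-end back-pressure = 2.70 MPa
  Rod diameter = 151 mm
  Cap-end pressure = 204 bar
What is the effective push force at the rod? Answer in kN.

F ≈ 862 kN

Cap-side area A_cap = π/4 × (242 mm)² = 46000 mm^2
Rod-side annular area A_ann = π/4 × (242² − 151²) = 28090 mm^2
Net thrust = P_cap·A_cap − P_rod·A_ann = 938.3 kN − 75.84 kN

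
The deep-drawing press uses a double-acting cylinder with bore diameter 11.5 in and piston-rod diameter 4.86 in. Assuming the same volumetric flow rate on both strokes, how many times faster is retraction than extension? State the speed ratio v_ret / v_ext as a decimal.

Cap-side area A_cap = π/4 × (11.5 in)² = 103.9 in^2
Rod-side annular area A_ann = π/4 × (11.5² − 4.86²) = 85.32 in^2
For equal Q, v ∝ 1/A, so v_ret/v_ext = A_cap/A_ann.

v_ret/v_ext ≈ 1.22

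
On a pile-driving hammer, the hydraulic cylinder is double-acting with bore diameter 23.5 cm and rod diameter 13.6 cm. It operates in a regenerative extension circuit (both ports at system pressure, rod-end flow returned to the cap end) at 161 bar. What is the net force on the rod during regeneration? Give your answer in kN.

With equal pressure on both faces, forces on the annular region cancel; the net push is pressure × rod cross-section.
Rod cross-section A_rod = π/4 × (13.6 cm)² = 145.3 cm^2
F = P × A_rod

F ≈ 234 kN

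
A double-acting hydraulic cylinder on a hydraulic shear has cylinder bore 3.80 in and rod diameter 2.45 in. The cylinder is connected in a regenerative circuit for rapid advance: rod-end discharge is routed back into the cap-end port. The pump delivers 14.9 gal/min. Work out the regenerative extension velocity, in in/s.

v ≈ 12.2 in/s

In regeneration the rod-end outflow joins the pump flow into the cap end, so the net volume the pump must supply per unit advance equals the rod cross-section area.
Rod cross-section A_rod = π/4 × (2.45 in)² = 4.714 in^2
v = Q_pump / A_rod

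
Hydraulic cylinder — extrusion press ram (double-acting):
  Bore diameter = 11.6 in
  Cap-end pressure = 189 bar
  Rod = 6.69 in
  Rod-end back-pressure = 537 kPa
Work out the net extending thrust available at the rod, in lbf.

F ≈ 2.84e5 lbf

Cap-side area A_cap = π/4 × (11.6 in)² = 105.7 in^2
Rod-side annular area A_ann = π/4 × (11.6² − 6.69²) = 70.53 in^2
Net thrust = P_cap·A_cap − P_rod·A_ann = 2.897e5 lbf − 5493 lbf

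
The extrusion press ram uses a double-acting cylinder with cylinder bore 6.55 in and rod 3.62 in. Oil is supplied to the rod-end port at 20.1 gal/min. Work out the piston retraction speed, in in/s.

v ≈ 3.31 in/s

Rod-side annular area A_ann = π/4 × (6.55² − 3.62²) = 23.40 in^2
Flow into the rod-end port fills the annular volume.
v = Q / A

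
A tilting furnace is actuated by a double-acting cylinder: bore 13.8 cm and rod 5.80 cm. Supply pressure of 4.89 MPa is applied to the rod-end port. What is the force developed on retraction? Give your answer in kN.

F ≈ 60.2 kN

Rod-side annular area A_ann = π/4 × (13.8² − 5.80²) = 123.2 cm^2
On retraction the pressure acts on the annular area (bore minus rod).
F = P × A_ann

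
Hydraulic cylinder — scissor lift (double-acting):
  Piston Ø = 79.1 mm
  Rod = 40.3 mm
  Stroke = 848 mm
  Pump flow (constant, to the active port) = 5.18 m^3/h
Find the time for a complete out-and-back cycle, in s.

t ≈ 5.04 s

Cap-side area A_cap = π/4 × (79.1 mm)² = 4914 mm^2
Rod-side annular area A_ann = π/4 × (79.1² − 40.3²) = 3639 mm^2
t_ext = A_cap·L/Q = 2.896 s
t_ret = A_ann·L/Q = 2.144 s
t_cycle = t_ext + t_ret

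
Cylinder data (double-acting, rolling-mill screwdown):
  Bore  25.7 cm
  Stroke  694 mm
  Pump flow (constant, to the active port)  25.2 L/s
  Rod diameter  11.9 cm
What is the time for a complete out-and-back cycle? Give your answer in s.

t ≈ 2.55 s

Cap-side area A_cap = π/4 × (25.7 cm)² = 518.7 cm^2
Rod-side annular area A_ann = π/4 × (25.7² − 11.9²) = 407.5 cm^2
t_ext = A_cap·L/Q = 1.429 s
t_ret = A_ann·L/Q = 1.122 s
t_cycle = t_ext + t_ret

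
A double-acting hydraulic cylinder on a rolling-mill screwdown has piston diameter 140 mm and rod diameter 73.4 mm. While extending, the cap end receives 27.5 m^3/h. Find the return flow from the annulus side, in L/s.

Cap-side area A_cap = π/4 × (140 mm)² = 15390 mm^2
Rod-side annular area A_ann = π/4 × (140² − 73.4²) = 11160 mm^2
Piston speed v = Q_in/A_cap; rod-end outflow Q_out = v × A_ann = Q_in × A_ann/A_cap.

Q_out ≈ 5.54 L/s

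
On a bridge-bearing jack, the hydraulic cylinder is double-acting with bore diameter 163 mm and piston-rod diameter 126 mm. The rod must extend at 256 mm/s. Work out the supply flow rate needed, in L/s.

Cap-side area A_cap = π/4 × (163 mm)² = 20870 mm^2
Q = A × v

Q ≈ 5.34 L/s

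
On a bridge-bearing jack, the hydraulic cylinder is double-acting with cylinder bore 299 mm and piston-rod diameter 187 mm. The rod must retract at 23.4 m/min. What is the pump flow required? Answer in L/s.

Rod-side annular area A_ann = π/4 × (299² − 187²) = 42750 mm^2
Q = A × v

Q ≈ 16.7 L/s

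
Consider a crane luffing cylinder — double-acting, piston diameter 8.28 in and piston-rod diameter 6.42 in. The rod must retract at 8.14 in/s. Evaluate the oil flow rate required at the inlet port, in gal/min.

Rod-side annular area A_ann = π/4 × (8.28² − 6.42²) = 21.47 in^2
Q = A × v

Q ≈ 45.4 gal/min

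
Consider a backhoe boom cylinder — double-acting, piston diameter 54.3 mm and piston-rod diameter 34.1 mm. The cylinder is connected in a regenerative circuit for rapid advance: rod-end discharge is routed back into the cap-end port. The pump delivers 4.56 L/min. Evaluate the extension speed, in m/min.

In regeneration the rod-end outflow joins the pump flow into the cap end, so the net volume the pump must supply per unit advance equals the rod cross-section area.
Rod cross-section A_rod = π/4 × (34.1 mm)² = 913.3 mm^2
v = Q_pump / A_rod

v ≈ 4.99 m/min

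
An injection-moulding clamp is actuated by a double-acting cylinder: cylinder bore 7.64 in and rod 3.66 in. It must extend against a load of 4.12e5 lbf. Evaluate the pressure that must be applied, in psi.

P ≈ 8990 psi

Cap-side area A_cap = π/4 × (7.64 in)² = 45.84 in^2
P = F / A = 4.12e5 lbf / A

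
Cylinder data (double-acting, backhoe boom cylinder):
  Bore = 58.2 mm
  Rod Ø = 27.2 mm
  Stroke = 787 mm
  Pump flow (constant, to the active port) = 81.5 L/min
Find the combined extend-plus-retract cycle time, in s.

Cap-side area A_cap = π/4 × (58.2 mm)² = 2660 mm^2
Rod-side annular area A_ann = π/4 × (58.2² − 27.2²) = 2079 mm^2
t_ext = A_cap·L/Q = 1.541 s
t_ret = A_ann·L/Q = 1.205 s
t_cycle = t_ext + t_ret

t ≈ 2.75 s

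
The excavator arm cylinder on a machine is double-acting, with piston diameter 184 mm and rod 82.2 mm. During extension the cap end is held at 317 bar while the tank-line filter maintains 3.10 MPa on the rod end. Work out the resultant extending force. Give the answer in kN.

F ≈ 777 kN

Cap-side area A_cap = π/4 × (184 mm)² = 26590 mm^2
Rod-side annular area A_ann = π/4 × (184² − 82.2²) = 21280 mm^2
Net thrust = P_cap·A_cap − P_rod·A_ann = 842.9 kN − 65.98 kN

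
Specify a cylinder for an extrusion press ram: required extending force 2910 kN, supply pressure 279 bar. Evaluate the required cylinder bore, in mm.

Extension force acts on the full piston face: F = P × (π/4)D².
D = √(4F / (πP)) = √(4 × 2910 kN / (π × 279 bar))

D ≈ 364 mm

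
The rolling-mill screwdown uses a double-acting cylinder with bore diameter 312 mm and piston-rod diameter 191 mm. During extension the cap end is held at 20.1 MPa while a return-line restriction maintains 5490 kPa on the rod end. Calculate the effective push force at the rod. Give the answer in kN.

Cap-side area A_cap = π/4 × (312 mm)² = 76450 mm^2
Rod-side annular area A_ann = π/4 × (312² − 191²) = 47800 mm^2
Net thrust = P_cap·A_cap − P_rod·A_ann = 1537 kN − 262.4 kN

F ≈ 1270 kN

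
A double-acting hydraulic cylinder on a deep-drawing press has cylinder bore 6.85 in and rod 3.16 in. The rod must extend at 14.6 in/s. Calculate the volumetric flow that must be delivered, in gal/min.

Q ≈ 140 gal/min

Cap-side area A_cap = π/4 × (6.85 in)² = 36.85 in^2
Q = A × v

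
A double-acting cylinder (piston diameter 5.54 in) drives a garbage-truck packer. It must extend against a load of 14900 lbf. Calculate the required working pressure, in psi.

P ≈ 618 psi

Cap-side area A_cap = π/4 × (5.54 in)² = 24.11 in^2
P = F / A = 14900 lbf / A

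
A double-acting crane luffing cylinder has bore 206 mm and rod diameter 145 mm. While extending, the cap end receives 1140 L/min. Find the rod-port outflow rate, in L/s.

Cap-side area A_cap = π/4 × (206 mm)² = 33330 mm^2
Rod-side annular area A_ann = π/4 × (206² − 145²) = 16820 mm^2
Piston speed v = Q_in/A_cap; rod-end outflow Q_out = v × A_ann = Q_in × A_ann/A_cap.

Q_out ≈ 9.59 L/s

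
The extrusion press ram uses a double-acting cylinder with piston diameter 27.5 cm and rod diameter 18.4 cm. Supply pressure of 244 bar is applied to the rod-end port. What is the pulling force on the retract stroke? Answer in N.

F ≈ 8.00e5 N

Rod-side annular area A_ann = π/4 × (27.5² − 18.4²) = 328.1 cm^2
On retraction the pressure acts on the annular area (bore minus rod).
F = P × A_ann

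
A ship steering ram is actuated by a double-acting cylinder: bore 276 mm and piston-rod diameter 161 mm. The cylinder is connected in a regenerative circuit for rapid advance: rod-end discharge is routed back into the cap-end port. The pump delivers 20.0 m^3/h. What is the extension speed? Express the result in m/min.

In regeneration the rod-end outflow joins the pump flow into the cap end, so the net volume the pump must supply per unit advance equals the rod cross-section area.
Rod cross-section A_rod = π/4 × (161 mm)² = 20360 mm^2
v = Q_pump / A_rod

v ≈ 16.4 m/min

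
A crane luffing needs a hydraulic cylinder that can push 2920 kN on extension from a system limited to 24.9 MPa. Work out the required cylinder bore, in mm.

Extension force acts on the full piston face: F = P × (π/4)D².
D = √(4F / (πP)) = √(4 × 2920 kN / (π × 24.9 MPa))

D ≈ 386 mm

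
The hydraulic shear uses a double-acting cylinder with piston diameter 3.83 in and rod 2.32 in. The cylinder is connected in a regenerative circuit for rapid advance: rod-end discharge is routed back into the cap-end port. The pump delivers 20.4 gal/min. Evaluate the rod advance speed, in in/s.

In regeneration the rod-end outflow joins the pump flow into the cap end, so the net volume the pump must supply per unit advance equals the rod cross-section area.
Rod cross-section A_rod = π/4 × (2.32 in)² = 4.227 in^2
v = Q_pump / A_rod

v ≈ 18.6 in/s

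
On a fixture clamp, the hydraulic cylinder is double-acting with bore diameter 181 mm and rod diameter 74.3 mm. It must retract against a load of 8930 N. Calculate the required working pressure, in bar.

P ≈ 4.17 bar

Rod-side annular area A_ann = π/4 × (181² − 74.3²) = 21390 mm^2
Retraction: pressure acts on the annular area.
P = F / A = 8930 N / A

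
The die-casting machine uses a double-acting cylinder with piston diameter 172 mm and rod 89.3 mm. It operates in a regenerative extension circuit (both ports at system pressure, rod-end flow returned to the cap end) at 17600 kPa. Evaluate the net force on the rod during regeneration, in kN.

F ≈ 110 kN

With equal pressure on both faces, forces on the annular region cancel; the net push is pressure × rod cross-section.
Rod cross-section A_rod = π/4 × (89.3 mm)² = 6263 mm^2
F = P × A_rod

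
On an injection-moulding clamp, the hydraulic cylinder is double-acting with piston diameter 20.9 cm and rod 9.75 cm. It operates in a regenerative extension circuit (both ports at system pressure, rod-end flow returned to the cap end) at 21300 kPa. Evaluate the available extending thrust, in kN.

F ≈ 159 kN

With equal pressure on both faces, forces on the annular region cancel; the net push is pressure × rod cross-section.
Rod cross-section A_rod = π/4 × (9.75 cm)² = 74.66 cm^2
F = P × A_rod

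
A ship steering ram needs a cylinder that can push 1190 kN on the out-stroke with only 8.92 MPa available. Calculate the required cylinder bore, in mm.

D ≈ 412 mm

Extension force acts on the full piston face: F = P × (π/4)D².
D = √(4F / (πP)) = √(4 × 1190 kN / (π × 8.92 MPa))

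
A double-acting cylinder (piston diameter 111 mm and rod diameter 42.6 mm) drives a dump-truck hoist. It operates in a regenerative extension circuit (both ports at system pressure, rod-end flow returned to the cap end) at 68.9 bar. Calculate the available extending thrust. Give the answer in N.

F ≈ 9820 N

With equal pressure on both faces, forces on the annular region cancel; the net push is pressure × rod cross-section.
Rod cross-section A_rod = π/4 × (42.6 mm)² = 1425 mm^2
F = P × A_rod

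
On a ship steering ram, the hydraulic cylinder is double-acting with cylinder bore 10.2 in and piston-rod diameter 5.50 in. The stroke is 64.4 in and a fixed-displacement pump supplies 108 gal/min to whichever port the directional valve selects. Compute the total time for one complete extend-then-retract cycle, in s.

t ≈ 21.6 s

Cap-side area A_cap = π/4 × (10.2 in)² = 81.71 in^2
Rod-side annular area A_ann = π/4 × (10.2² − 5.50²) = 57.95 in^2
t_ext = A_cap·L/Q = 12.66 s
t_ret = A_ann·L/Q = 8.976 s
t_cycle = t_ext + t_ret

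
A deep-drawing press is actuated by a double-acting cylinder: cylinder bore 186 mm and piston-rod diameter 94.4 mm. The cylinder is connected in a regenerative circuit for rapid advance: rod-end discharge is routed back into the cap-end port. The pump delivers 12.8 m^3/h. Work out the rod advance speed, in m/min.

v ≈ 30.5 m/min

In regeneration the rod-end outflow joins the pump flow into the cap end, so the net volume the pump must supply per unit advance equals the rod cross-section area.
Rod cross-section A_rod = π/4 × (94.4 mm)² = 6999 mm^2
v = Q_pump / A_rod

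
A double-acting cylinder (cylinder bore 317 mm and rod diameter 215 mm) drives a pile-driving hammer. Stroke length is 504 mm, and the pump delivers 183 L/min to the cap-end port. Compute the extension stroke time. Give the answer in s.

t ≈ 13.0 s

Cap-side area A_cap = π/4 × (317 mm)² = 78920 mm^2
Swept volume V = A × L; t = V / Q = A·L / Q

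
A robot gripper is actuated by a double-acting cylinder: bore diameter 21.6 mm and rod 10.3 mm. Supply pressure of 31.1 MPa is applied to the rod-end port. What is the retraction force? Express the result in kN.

Rod-side annular area A_ann = π/4 × (21.6² − 10.3²) = 283.1 mm^2
On retraction the pressure acts on the annular area (bore minus rod).
F = P × A_ann

F ≈ 8.80 kN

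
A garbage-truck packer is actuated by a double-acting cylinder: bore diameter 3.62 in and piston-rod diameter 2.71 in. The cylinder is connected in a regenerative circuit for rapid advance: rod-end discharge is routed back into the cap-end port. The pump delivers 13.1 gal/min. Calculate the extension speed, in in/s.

In regeneration the rod-end outflow joins the pump flow into the cap end, so the net volume the pump must supply per unit advance equals the rod cross-section area.
Rod cross-section A_rod = π/4 × (2.71 in)² = 5.768 in^2
v = Q_pump / A_rod

v ≈ 8.74 in/s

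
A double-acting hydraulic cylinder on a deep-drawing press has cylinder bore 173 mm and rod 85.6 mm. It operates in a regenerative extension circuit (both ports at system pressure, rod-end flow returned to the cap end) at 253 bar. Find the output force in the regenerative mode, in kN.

With equal pressure on both faces, forces on the annular region cancel; the net push is pressure × rod cross-section.
Rod cross-section A_rod = π/4 × (85.6 mm)² = 5755 mm^2
F = P × A_rod

F ≈ 146 kN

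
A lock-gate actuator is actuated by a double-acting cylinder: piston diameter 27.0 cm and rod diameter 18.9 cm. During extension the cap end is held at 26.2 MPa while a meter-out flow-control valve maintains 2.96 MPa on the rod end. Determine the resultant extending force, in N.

F ≈ 1.41e6 N

Cap-side area A_cap = π/4 × (27.0 cm)² = 572.6 cm^2
Rod-side annular area A_ann = π/4 × (27.0² − 18.9²) = 292.0 cm^2
Net thrust = P_cap·A_cap − P_rod·A_ann = 1.500e6 N − 86430 N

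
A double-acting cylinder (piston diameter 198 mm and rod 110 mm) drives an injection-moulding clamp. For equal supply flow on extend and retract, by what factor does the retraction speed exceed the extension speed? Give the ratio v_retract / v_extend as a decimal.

Cap-side area A_cap = π/4 × (198 mm)² = 30790 mm^2
Rod-side annular area A_ann = π/4 × (198² − 110²) = 21290 mm^2
For equal Q, v ∝ 1/A, so v_ret/v_ext = A_cap/A_ann.

v_ret/v_ext ≈ 1.45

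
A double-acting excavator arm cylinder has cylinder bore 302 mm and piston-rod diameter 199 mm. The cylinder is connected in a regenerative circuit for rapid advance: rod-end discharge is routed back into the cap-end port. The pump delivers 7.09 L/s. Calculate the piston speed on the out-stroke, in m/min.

v ≈ 13.7 m/min

In regeneration the rod-end outflow joins the pump flow into the cap end, so the net volume the pump must supply per unit advance equals the rod cross-section area.
Rod cross-section A_rod = π/4 × (199 mm)² = 31100 mm^2
v = Q_pump / A_rod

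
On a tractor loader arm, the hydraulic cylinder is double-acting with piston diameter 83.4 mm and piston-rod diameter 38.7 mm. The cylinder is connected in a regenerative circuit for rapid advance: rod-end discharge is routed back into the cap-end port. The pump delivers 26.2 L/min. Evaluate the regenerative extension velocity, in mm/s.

In regeneration the rod-end outflow joins the pump flow into the cap end, so the net volume the pump must supply per unit advance equals the rod cross-section area.
Rod cross-section A_rod = π/4 × (38.7 mm)² = 1176 mm^2
v = Q_pump / A_rod

v ≈ 371 mm/s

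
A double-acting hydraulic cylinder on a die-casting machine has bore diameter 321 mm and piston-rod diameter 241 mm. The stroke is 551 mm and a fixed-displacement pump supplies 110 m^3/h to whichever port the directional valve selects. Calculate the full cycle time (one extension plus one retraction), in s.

t ≈ 2.10 s

Cap-side area A_cap = π/4 × (321 mm)² = 80930 mm^2
Rod-side annular area A_ann = π/4 × (321² − 241²) = 35310 mm^2
t_ext = A_cap·L/Q = 1.459 s
t_ret = A_ann·L/Q = 0.6368 s
t_cycle = t_ext + t_ret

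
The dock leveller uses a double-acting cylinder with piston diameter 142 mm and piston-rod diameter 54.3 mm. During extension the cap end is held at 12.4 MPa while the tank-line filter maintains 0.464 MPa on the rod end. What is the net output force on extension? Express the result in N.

F ≈ 1.90e5 N

Cap-side area A_cap = π/4 × (142 mm)² = 15840 mm^2
Rod-side annular area A_ann = π/4 × (142² − 54.3²) = 13520 mm^2
Net thrust = P_cap·A_cap − P_rod·A_ann = 1.964e5 N − 6274 N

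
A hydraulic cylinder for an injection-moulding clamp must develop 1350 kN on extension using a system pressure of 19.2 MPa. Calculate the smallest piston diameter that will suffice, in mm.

D ≈ 299 mm

Extension force acts on the full piston face: F = P × (π/4)D².
D = √(4F / (πP)) = √(4 × 1350 kN / (π × 19.2 MPa))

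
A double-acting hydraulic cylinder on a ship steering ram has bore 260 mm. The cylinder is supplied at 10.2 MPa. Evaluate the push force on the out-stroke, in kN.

Cap-side area A_cap = π/4 × (260 mm)² = 53090 mm^2
F = P × A_cap = 10.2 MPa × A_cap

F ≈ 542 kN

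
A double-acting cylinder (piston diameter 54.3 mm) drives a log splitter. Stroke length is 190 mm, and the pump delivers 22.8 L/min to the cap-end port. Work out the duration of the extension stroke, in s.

t ≈ 1.16 s

Cap-side area A_cap = π/4 × (54.3 mm)² = 2316 mm^2
Swept volume V = A × L; t = V / Q = A·L / Q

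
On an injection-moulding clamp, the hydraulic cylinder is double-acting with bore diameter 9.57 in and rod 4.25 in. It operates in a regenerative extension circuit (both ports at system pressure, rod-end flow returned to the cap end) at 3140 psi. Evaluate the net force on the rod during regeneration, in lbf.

With equal pressure on both faces, forces on the annular region cancel; the net push is pressure × rod cross-section.
Rod cross-section A_rod = π/4 × (4.25 in)² = 14.19 in^2
F = P × A_rod

F ≈ 44500 lbf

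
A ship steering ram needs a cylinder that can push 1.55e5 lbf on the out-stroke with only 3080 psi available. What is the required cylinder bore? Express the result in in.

Extension force acts on the full piston face: F = P × (π/4)D².
D = √(4F / (πP)) = √(4 × 1.55e5 lbf / (π × 3080 psi))

D ≈ 8.00 in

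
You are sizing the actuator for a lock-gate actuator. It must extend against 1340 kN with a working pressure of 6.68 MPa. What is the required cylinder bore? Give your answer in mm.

Extension force acts on the full piston face: F = P × (π/4)D².
D = √(4F / (πP)) = √(4 × 1340 kN / (π × 6.68 MPa))

D ≈ 505 mm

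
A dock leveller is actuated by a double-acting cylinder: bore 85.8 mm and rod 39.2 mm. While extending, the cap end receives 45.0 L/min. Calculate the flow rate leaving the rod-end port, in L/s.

Q_out ≈ 0.593 L/s

Cap-side area A_cap = π/4 × (85.8 mm)² = 5782 mm^2
Rod-side annular area A_ann = π/4 × (85.8² − 39.2²) = 4575 mm^2
Piston speed v = Q_in/A_cap; rod-end outflow Q_out = v × A_ann = Q_in × A_ann/A_cap.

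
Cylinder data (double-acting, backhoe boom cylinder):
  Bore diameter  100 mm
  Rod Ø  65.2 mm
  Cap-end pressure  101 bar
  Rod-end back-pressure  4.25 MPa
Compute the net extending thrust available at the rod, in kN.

F ≈ 60.1 kN

Cap-side area A_cap = π/4 × (100 mm)² = 7854 mm^2
Rod-side annular area A_ann = π/4 × (100² − 65.2²) = 4515 mm^2
Net thrust = P_cap·A_cap − P_rod·A_ann = 79.33 kN − 19.19 kN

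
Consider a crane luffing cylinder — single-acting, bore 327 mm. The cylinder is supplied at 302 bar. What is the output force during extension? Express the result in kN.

F ≈ 2540 kN

Cap-side area A_cap = π/4 × (327 mm)² = 83980 mm^2
F = P × A_cap = 302 bar × A_cap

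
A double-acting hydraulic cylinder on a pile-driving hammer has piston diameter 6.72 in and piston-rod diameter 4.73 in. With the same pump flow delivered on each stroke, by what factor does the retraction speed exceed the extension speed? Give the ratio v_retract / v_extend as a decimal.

Cap-side area A_cap = π/4 × (6.72 in)² = 35.47 in^2
Rod-side annular area A_ann = π/4 × (6.72² − 4.73²) = 17.90 in^2
For equal Q, v ∝ 1/A, so v_ret/v_ext = A_cap/A_ann.

v_ret/v_ext ≈ 1.98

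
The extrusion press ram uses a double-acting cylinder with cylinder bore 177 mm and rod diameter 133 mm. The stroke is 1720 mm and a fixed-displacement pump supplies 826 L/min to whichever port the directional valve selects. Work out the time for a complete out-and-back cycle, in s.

Cap-side area A_cap = π/4 × (177 mm)² = 24610 mm^2
Rod-side annular area A_ann = π/4 × (177² − 133²) = 10710 mm^2
t_ext = A_cap·L/Q = 3.074 s
t_ret = A_ann·L/Q = 1.338 s
t_cycle = t_ext + t_ret

t ≈ 4.41 s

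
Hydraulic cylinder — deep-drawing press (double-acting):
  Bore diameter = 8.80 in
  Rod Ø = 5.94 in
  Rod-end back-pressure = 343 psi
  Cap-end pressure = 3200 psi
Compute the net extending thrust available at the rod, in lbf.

F ≈ 1.83e5 lbf

Cap-side area A_cap = π/4 × (8.80 in)² = 60.82 in^2
Rod-side annular area A_ann = π/4 × (8.80² − 5.94²) = 33.11 in^2
Net thrust = P_cap·A_cap − P_rod·A_ann = 1.946e5 lbf − 11360 lbf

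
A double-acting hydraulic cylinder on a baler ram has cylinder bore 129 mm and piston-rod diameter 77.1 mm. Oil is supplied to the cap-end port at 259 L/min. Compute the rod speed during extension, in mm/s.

v ≈ 330 mm/s

Cap-side area A_cap = π/4 × (129 mm)² = 13070 mm^2
v = Q / A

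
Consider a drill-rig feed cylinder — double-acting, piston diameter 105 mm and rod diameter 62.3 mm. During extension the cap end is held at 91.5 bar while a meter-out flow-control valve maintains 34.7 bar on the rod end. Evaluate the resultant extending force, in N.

Cap-side area A_cap = π/4 × (105 mm)² = 8659 mm^2
Rod-side annular area A_ann = π/4 × (105² − 62.3²) = 5611 mm^2
Net thrust = P_cap·A_cap − P_rod·A_ann = 79230 N − 19470 N

F ≈ 59800 N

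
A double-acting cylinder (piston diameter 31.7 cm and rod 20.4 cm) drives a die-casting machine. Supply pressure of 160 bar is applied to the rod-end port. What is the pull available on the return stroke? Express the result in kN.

Rod-side annular area A_ann = π/4 × (31.7² − 20.4²) = 462.4 cm^2
On retraction the pressure acts on the annular area (bore minus rod).
F = P × A_ann

F ≈ 740 kN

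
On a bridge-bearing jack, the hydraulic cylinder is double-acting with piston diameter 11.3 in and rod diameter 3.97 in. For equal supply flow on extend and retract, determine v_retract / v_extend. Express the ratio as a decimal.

Cap-side area A_cap = π/4 × (11.3 in)² = 100.3 in^2
Rod-side annular area A_ann = π/4 × (11.3² − 3.97²) = 87.91 in^2
For equal Q, v ∝ 1/A, so v_ret/v_ext = A_cap/A_ann.

v_ret/v_ext ≈ 1.14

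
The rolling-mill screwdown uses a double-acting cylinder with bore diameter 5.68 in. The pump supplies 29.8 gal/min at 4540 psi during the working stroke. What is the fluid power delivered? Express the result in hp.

Hydraulic power = P × Q

W ≈ 78.9 hp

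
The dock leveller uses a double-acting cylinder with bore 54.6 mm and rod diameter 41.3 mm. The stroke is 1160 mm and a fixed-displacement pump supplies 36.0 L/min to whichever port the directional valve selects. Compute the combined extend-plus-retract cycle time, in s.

Cap-side area A_cap = π/4 × (54.6 mm)² = 2341 mm^2
Rod-side annular area A_ann = π/4 × (54.6² − 41.3²) = 1002 mm^2
t_ext = A_cap·L/Q = 4.527 s
t_ret = A_ann·L/Q = 1.937 s
t_cycle = t_ext + t_ret

t ≈ 6.46 s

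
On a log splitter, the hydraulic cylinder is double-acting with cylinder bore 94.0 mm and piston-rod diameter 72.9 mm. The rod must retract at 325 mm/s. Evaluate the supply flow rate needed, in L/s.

Rod-side annular area A_ann = π/4 × (94.0² − 72.9²) = 2766 mm^2
Q = A × v

Q ≈ 0.899 L/s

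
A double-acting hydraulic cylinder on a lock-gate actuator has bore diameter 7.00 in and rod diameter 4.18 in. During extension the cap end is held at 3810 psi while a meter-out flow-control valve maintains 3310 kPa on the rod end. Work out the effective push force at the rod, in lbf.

F ≈ 1.35e5 lbf

Cap-side area A_cap = π/4 × (7.00 in)² = 38.48 in^2
Rod-side annular area A_ann = π/4 × (7.00² − 4.18²) = 24.76 in^2
Net thrust = P_cap·A_cap − P_rod·A_ann = 1.466e5 lbf − 11890 lbf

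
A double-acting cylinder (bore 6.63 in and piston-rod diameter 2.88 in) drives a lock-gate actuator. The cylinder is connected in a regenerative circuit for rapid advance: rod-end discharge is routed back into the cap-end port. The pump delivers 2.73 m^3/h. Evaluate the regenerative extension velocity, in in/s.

In regeneration the rod-end outflow joins the pump flow into the cap end, so the net volume the pump must supply per unit advance equals the rod cross-section area.
Rod cross-section A_rod = π/4 × (2.88 in)² = 6.514 in^2
v = Q_pump / A_rod

v ≈ 7.10 in/s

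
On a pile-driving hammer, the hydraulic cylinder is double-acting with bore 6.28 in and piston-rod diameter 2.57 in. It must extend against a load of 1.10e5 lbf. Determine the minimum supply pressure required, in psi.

Cap-side area A_cap = π/4 × (6.28 in)² = 30.97 in^2
P = F / A = 1.10e5 lbf / A

P ≈ 3550 psi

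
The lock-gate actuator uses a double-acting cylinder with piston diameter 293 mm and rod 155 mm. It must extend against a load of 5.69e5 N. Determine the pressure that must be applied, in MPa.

Cap-side area A_cap = π/4 × (293 mm)² = 67430 mm^2
P = F / A = 5.69e5 N / A

P ≈ 8.44 MPa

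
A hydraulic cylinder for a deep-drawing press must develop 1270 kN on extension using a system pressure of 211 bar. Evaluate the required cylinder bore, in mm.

Extension force acts on the full piston face: F = P × (π/4)D².
D = √(4F / (πP)) = √(4 × 1270 kN / (π × 211 bar))

D ≈ 277 mm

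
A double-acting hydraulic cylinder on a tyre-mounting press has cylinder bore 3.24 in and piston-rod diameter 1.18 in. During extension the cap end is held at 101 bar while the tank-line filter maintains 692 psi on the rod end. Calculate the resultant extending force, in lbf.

Cap-side area A_cap = π/4 × (3.24 in)² = 8.245 in^2
Rod-side annular area A_ann = π/4 × (3.24² − 1.18²) = 7.151 in^2
Net thrust = P_cap·A_cap − P_rod·A_ann = 12080 lbf − 4949 lbf

F ≈ 7130 lbf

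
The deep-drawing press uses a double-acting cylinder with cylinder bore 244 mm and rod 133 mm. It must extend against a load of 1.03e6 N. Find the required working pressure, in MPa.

P ≈ 22.0 MPa

Cap-side area A_cap = π/4 × (244 mm)² = 46760 mm^2
P = F / A = 1.03e6 N / A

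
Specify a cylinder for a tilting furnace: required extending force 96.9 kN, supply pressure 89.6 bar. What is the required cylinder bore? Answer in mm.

D ≈ 117 mm

Extension force acts on the full piston face: F = P × (π/4)D².
D = √(4F / (πP)) = √(4 × 96.9 kN / (π × 89.6 bar))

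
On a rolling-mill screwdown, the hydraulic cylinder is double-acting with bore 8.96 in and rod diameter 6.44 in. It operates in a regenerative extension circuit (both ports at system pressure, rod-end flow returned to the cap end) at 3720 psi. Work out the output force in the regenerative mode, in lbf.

With equal pressure on both faces, forces on the annular region cancel; the net push is pressure × rod cross-section.
Rod cross-section A_rod = π/4 × (6.44 in)² = 32.57 in^2
F = P × A_rod

F ≈ 1.21e5 lbf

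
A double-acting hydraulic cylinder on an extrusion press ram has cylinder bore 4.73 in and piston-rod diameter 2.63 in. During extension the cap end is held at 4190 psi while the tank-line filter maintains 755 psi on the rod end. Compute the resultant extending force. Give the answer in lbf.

Cap-side area A_cap = π/4 × (4.73 in)² = 17.57 in^2
Rod-side annular area A_ann = π/4 × (4.73² − 2.63²) = 12.14 in^2
Net thrust = P_cap·A_cap − P_rod·A_ann = 73630 lbf − 9165 lbf

F ≈ 64500 lbf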